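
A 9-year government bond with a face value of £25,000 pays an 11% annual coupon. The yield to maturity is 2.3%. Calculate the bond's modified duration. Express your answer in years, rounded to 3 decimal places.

Periodic yield y = 0.023. First find Macaulay duration:
  t   CF        PV=CF/(1+0.023)^t    t·PV
  1     2,750.00     2,688.1720     2,688.1720
  2     2,750.00     2,627.7342     5,255.4683
  3     2,750.00     2,568.6551     7,705.9653
  4     2,750.00     2,510.9043    10,043.6172
  5     2,750.00     2,454.4519    12,272.2595
  6     2,750.00     2,399.2687    14,395.6123
  7     2,750.00     2,345.3262    16,417.2835
  8     2,750.00     2,292.5965    18,340.7720
  9    27,750.00    22,614.2550   203,528.2946
  Σ                 42,501.3639   290,647.4446
P = 42,501.3639; Macaulay duration = 290,647.4446 / 42,501.3639 = 6.83854 years.
Modified duration = D_Mac / (1 + y) = 6.83854 / 1.023 = 6.68479 years.

6.685 years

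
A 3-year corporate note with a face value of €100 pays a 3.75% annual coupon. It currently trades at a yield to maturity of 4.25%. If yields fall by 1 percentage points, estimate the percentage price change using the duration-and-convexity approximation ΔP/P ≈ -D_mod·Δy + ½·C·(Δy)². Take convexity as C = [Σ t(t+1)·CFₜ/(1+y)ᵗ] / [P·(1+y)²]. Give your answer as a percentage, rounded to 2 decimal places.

+2.83%

With y = 0.0425:
  t   CF        PV=CF/(1+0.0425)^t    t·PV        t(t+1)·PV
  1         3.75         3.5971         3.5971           7.1942
  2         3.75         3.4505         6.9010          20.7029
  3       103.75        91.5714       274.7142       1,098.8570
  Σ                     98.6190       285.2123       1,126.7541
P = 98.6190; D_Mac = 2.89206 yrs; D_mod = 2.77416 yrs; C = 10.51275.
Duration effect: -2.77416 × (-0.01) = +0.027742
Convexity effect: 0.5 × 10.51275 × (-0.01)² = +0.0005256
ΔP/P ≈ +0.027742 + 0.0005256 = +0.028267 = +2.8267%.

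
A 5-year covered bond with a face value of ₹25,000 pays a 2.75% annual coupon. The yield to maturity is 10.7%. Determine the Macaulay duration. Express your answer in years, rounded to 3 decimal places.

4.680 years

Periodic yield y = 0.107. Discount each cash flow and weight by its year:
  t   CF        PV=CF/(1+0.107)^t    t·PV
  1       687.50       621.0479       621.0479
  2       687.50       561.0189     1,122.0377
  3       687.50       506.7921     1,520.3763
  4       687.50       457.8068     1,831.2271
  5    25,687.50    15,451.9657    77,259.8284
  Σ                 17,598.6313    82,354.5174
Price P = Σ PV = 17,598.6313.
Macaulay duration = Σ(t·PV) / P = 82,354.5174 / 17,598.6313 = 4.67960 years.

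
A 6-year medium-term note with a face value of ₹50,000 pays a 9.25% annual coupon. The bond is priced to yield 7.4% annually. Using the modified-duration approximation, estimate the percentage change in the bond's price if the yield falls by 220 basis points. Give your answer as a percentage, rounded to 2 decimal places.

+10.07%

Periodic yield y = 0.074. Modified duration first:
  t   CF        PV=CF/(1+0.074)^t    t·PV
  1     4,625.00     4,306.3315     4,306.3315
  2     4,625.00     4,009.6196     8,019.2392
  3     4,625.00     3,733.3516    11,200.0548
  4     4,625.00     3,476.1188    13,904.4752
  5     4,625.00     3,236.6097    16,183.0485
  6    54,625.00    35,593.0957   213,558.5740
  Σ                 54,355.1269   267,171.7232
P = 54,355.1269; D_Mac = 4.91530 yrs; D_mod = 4.91530/(1+0.074) = 4.57663 yrs.
ΔP/P ≈ -D_mod · Δy = -4.57663 × (-0.022) = +0.100686 = +10.0686%.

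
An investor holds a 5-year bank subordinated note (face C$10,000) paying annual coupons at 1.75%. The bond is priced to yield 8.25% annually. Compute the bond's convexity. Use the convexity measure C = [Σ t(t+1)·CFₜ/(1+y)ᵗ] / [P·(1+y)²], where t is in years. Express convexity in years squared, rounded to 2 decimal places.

24.24

With y = 0.0825:
  t   CF        PV=CF/(1+0.0825)^t    t·PV        t(t+1)·PV
  1       175.00       161.6628       161.6628         323.3256
  2       175.00       149.3421       298.6842         896.0526
  3       175.00       137.9604       413.8811       1,655.5244
  4       175.00       127.4461       509.7843       2,548.9213
  5    10,175.00     6,845.3379    34,226.6897     205,360.1380
  Σ                  7,421.7493    35,610.7020     210,783.9619
P = 7,421.7493.
Convexity = Σ t(t+1)·PV / [P·(1+y)²] = 210,783.9619 / (7,421.7493 × 1.171806) = 24.23681.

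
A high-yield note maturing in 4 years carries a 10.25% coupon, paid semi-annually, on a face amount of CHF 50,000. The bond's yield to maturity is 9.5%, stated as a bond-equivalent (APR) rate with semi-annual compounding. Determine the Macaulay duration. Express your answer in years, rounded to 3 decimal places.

3.389 years

Periodic yield y = 0.0475. Discount each cash flow and weight by its period:
  t   CF        PV=CF/(1+0.0475)^t    t·PV
  1     2,562.50     2,446.3007     2,446.3007
  2     2,562.50     2,335.3706     4,670.7412
  3     2,562.50     2,229.4708     6,688.4123
  4     2,562.50     2,128.3730     8,513.4921
  5     2,562.50     2,031.8597    10,159.2985
  6     2,562.50     1,939.7229    11,638.3372
  7     2,562.50     1,851.7641    12,962.3485
  8    52,562.50    36,261.3326   290,090.6606
  Σ                 51,224.1943   347,169.5910
Price P = Σ PV = 51,224.1943.
Macaulay duration = Σ(t·PV) / P = 347,169.5910 / 51,224.1943 = 6.77745 half-year periods.
In years: 6.77745 / 2 = 3.38873 years.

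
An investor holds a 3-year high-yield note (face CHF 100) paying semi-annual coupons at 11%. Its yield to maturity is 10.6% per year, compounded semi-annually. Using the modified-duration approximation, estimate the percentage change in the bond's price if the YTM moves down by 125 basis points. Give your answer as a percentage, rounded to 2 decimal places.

+3.13%

Periodic yield y = 0.053. Modified duration first:
  t   CF        PV=CF/(1+0.053)^t    t·PV
  1         5.50         5.2232         5.2232
  2         5.50         4.9603         9.9206
  3         5.50         4.7106        14.1318
  4         5.50         4.4735        17.8941
  5         5.50         4.2484        21.2418
  6       105.50        77.3895       464.3372
  Σ                    101.0055       532.7486
P = 101.0055; D_Mac = 5.27445 half-year periods = 2.63723 yrs; D_mod = 2.63723/(1+0.053) = 2.50449 yrs.
ΔP/P ≈ -D_mod · Δy = -2.50449 × (-0.0125) = +0.031306 = +3.1306%.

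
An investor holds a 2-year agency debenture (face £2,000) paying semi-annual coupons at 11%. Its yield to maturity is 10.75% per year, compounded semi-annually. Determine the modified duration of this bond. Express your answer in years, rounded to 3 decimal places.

Periodic yield y = 0.05375. First find Macaulay duration:
  t   CF        PV=CF/(1+0.05375)^t    t·PV
  1       110.00       104.3891       104.3891
  2       110.00        99.0644       198.1288
  3       110.00        94.0113       282.0338
  4     2,110.00     1,711.3235     6,845.2939
  Σ                  2,008.7882     7,429.8455
P = 2,008.7882; Macaulay duration = 7,429.8455 / 2,008.7882 = 3.69867 half-year periods = 1.84934 years.
Modified duration = D_Mac / (1 + y) = 1.84934 / 1.05375 = 1.75500 years.

1.755 years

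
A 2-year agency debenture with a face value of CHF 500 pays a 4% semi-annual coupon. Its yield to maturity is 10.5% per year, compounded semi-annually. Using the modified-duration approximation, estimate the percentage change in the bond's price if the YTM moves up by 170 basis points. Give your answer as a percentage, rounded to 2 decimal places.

-3.13%

Periodic yield y = 0.0525. Modified duration first:
  t   CF        PV=CF/(1+0.0525)^t    t·PV
  1        10.00         9.5012         9.5012
  2        10.00         9.0273        18.0545
  3        10.00         8.5770        25.7309
  4       510.00       415.6060     1,662.4238
  Σ                    442.7114     1,715.7104
P = 442.7114; D_Mac = 3.87546 half-year periods = 1.93773 yrs; D_mod = 1.93773/(1+0.0525) = 1.84107 yrs.
ΔP/P ≈ -D_mod · Δy = -1.84107 × (+0.017) = -0.031298 = -3.1298%.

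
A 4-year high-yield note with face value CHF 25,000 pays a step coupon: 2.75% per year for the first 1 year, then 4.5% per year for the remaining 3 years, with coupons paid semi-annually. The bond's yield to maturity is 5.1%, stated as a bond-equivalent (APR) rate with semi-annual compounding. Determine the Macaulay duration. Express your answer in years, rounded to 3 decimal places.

3.753 years

Periodic yield y = 0.0255. Discount each cash flow and weight by its period:
  t   CF        PV=CF/(1+0.0255)^t    t·PV
  1       343.75       335.2023       335.2023
  2       343.75       326.8672       653.7345
  3       562.50       521.5735     1,564.7206
  4       562.50       508.6041     2,034.4165
  5       562.50       495.9572     2,479.7860
  6       562.50       483.6248     2,901.7486
  7       562.50       471.5990     3,301.1930
  8    25,562.50    20,898.6392   167,189.1134
  Σ                 24,042.0673   180,459.9148
Price P = Σ PV = 24,042.0673.
Macaulay duration = Σ(t·PV) / P = 180,459.9148 / 24,042.0673 = 7.50601 half-year periods.
In years: 7.50601 / 2 = 3.75300 years.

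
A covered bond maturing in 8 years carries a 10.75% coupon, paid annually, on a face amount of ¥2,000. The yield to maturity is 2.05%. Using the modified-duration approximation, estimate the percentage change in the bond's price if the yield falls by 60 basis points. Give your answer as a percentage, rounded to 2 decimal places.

Periodic yield y = 0.0205. Modified duration first:
  t   CF        PV=CF/(1+0.0205)^t    t·PV
  1       215.00       210.6810       210.6810
  2       215.00       206.4488       412.8977
  3       215.00       202.3017       606.9050
  4       215.00       198.2378       792.9511
  5       215.00       194.2555       971.2777
  6       215.00       190.3533     1,142.1198
  7       215.00       186.5294     1,305.7061
  8     2,215.00     1,883.0838    15,064.6708
  Σ                  3,271.8914    20,507.2092
P = 3,271.8914; D_Mac = 6.26769 yrs; D_mod = 6.26769/(1+0.0205) = 6.14179 yrs.
ΔP/P ≈ -D_mod · Δy = -6.14179 × (-0.006) = +0.036851 = +3.6851%.

+3.69%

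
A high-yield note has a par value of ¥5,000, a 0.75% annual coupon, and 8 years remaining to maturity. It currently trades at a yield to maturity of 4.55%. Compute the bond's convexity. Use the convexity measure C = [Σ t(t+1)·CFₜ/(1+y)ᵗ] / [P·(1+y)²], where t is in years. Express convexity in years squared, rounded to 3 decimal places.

With y = 0.0455:
  t   CF        PV=CF/(1+0.0455)^t    t·PV        t(t+1)·PV
  1        37.50        35.8680        35.8680          71.7360
  2        37.50        34.3070        68.6141         205.8422
  3        37.50        32.8140        98.4420         393.7680
  4        37.50        31.3859       125.5438         627.7188
  5        37.50        30.0200       150.1001         900.6008
  6        37.50        28.7136       172.2814       1,205.9695
  7        37.50        27.4640       192.2477       1,537.9812
  8     5,037.50     3,528.7652    28,230.1216     254,071.0944
  Σ                  3,749.3377    29,073.2186     259,014.7110
P = 3,749.3377.
Convexity = Σ t(t+1)·PV / [P·(1+y)²] = 259,014.7110 / (3,749.3377 × 1.093070) = 63.20069.

63.201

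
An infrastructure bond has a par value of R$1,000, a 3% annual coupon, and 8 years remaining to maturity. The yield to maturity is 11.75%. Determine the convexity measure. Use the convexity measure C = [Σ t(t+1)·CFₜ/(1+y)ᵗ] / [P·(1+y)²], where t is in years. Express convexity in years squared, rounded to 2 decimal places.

With y = 0.1175:
  t   CF        PV=CF/(1+0.1175)^t    t·PV        t(t+1)·PV
  1        30.00        26.8456        26.8456          53.6913
  2        30.00        24.0229        48.0459         144.1377
  3        30.00        21.4970        64.4911         257.9645
  4        30.00        19.2367        76.9469         384.7345
  5        30.00        17.2141        86.0704         516.4221
  6        30.00        15.4041        92.4245         646.9718
  7        30.00        13.7844        96.4909         771.9276
  8     1,030.00       423.5035     3,388.0277      30,492.2496
  Σ                    561.5084     3,879.3431      33,268.0991
P = 561.5084.
Convexity = Σ t(t+1)·PV / [P·(1+y)²] = 33,268.0991 / (561.5084 × 1.248806) = 47.44349.

47.44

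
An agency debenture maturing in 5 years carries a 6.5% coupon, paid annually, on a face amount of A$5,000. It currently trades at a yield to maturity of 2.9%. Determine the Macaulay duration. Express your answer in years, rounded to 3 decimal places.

4.473 years

Periodic yield y = 0.029. Discount each cash flow and weight by its year:
  t   CF        PV=CF/(1+0.029)^t    t·PV
  1       325.00       315.8406       315.8406
  2       325.00       306.9394       613.8788
  3       325.00       298.2890       894.8670
  4       325.00       289.8824     1,159.5296
  5     5,325.00     4,615.7549    23,078.7744
  Σ                  5,826.7063    26,062.8905
Price P = Σ PV = 5,826.7063.
Macaulay duration = Σ(t·PV) / P = 26,062.8905 / 5,826.7063 = 4.47301 years.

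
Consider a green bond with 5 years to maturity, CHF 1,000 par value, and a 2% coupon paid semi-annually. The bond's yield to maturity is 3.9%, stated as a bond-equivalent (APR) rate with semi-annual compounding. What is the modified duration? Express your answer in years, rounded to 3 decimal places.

4.679 years

Periodic yield y = 0.0195. First find Macaulay duration:
  t   CF        PV=CF/(1+0.0195)^t    t·PV
  1        10.00         9.8087         9.8087
  2        10.00         9.6211        19.2422
  3        10.00         9.4371        28.3113
  4        10.00         9.2566        37.0264
  5        10.00         9.0795        45.3977
  6        10.00         8.9059        53.4353
  7        10.00         8.7355        61.1487
  8        10.00         8.5684        68.5476
  9        10.00         8.4046        75.6410
  10    1,010.00       832.6243     8,326.2428
  Σ                    914.4418     8,724.8017
P = 914.4418; Macaulay duration = 8,724.8017 / 914.4418 = 9.54112 half-year periods = 4.77056 years.
Modified duration = D_Mac / (1 + y) = 4.77056 / 1.0195 = 4.67932 years.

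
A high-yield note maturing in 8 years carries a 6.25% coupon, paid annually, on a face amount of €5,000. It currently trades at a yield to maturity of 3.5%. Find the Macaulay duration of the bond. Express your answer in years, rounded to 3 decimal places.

6.670 years

Periodic yield y = 0.035. Discount each cash flow and weight by its year:
  t   CF        PV=CF/(1+0.035)^t    t·PV
  1       312.50       301.9324       301.9324
  2       312.50       291.7221       583.4442
  3       312.50       281.8571       845.5713
  4       312.50       272.3257     1,089.3028
  5       312.50       263.1166     1,315.5831
  6       312.50       254.2190     1,525.3137
  7       312.50       245.6222     1,719.3552
  8     5,312.50     4,034.3739    32,274.9911
  Σ                  5,945.1689    39,655.4938
Price P = Σ PV = 5,945.1689.
Macaulay duration = Σ(t·PV) / P = 39,655.4938 / 5,945.1689 = 6.67020 years.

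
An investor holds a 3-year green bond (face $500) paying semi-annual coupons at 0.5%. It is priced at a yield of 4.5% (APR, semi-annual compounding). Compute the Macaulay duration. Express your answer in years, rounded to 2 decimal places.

Periodic yield y = 0.0225. Discount each cash flow and weight by its period:
  t   CF        PV=CF/(1+0.0225)^t    t·PV
  1         1.25         1.2225         1.2225
  2         1.25         1.1956         2.3912
  3         1.25         1.1693         3.5079
  4         1.25         1.1436         4.5742
  5         1.25         1.1184         5.5920
  6       501.25       438.6059     2,631.6355
  Σ                    444.4552     2,648.9232
Price P = Σ PV = 444.4552.
Macaulay duration = Σ(t·PV) / P = 2,648.9232 / 444.4552 = 5.95993 half-year periods.
In years: 5.95993 / 2 = 2.97997 years.

2.98 years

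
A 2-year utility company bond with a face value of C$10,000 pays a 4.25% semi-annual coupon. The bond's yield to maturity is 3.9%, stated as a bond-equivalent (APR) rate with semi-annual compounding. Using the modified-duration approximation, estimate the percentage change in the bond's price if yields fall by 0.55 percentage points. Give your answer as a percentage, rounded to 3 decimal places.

Periodic yield y = 0.0195. Modified duration first:
  t   CF        PV=CF/(1+0.0195)^t    t·PV
  1       212.50       208.4355       208.4355
  2       212.50       204.4488       408.8975
  3       212.50       200.5383       601.6148
  4    10,212.50     9,453.2937    37,813.1746
  Σ                 10,066.7162    39,032.1224
P = 10,066.7162; D_Mac = 3.87734 half-year periods = 1.93867 yrs; D_mod = 1.93867/(1+0.0195) = 1.90159 yrs.
ΔP/P ≈ -D_mod · Δy = -1.90159 × (-0.0055) = +0.010459 = +1.0459%.

+1.046%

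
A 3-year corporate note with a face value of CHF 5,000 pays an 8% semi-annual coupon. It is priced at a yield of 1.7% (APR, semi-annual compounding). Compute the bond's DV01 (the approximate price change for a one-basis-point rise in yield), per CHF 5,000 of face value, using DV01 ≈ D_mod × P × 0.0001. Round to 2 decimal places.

CHF 1.61

Periodic yield y = 0.0085.
  t   CF        PV=CF/(1+0.0085)^t    t·PV
  1       200.00       198.3143       198.3143
  2       200.00       196.6429       393.2857
  3       200.00       194.9855       584.9565
  4       200.00       193.3421       773.3683
  5       200.00       191.7125       958.5626
  6     5,200.00     4,942.5142    29,655.0854
  Σ                  5,917.5115    32,563.5728
P = 5,917.5115; D_Mac = 5.50292 half-year periods = 2.75146 yrs; D_mod = 2.72827 yrs.
DV01 ≈ 2.72827 × 5,917.5115 × 0.0001 = 1.614456.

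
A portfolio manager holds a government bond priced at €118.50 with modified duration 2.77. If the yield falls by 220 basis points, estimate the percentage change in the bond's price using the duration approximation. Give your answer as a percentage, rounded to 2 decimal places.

Duration approximation: ΔP/P ≈ -D_mod · Δy = -2.77 × (-0.022) = +0.060940.
As a percentage: +6.0940%.

+6.09%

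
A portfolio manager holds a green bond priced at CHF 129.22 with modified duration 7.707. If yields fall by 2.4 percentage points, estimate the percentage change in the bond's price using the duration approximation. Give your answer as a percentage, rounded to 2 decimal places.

Duration approximation: ΔP/P ≈ -D_mod · Δy = -7.707 × (-0.024) = +0.184968.
As a percentage: +18.4968%.

+18.50%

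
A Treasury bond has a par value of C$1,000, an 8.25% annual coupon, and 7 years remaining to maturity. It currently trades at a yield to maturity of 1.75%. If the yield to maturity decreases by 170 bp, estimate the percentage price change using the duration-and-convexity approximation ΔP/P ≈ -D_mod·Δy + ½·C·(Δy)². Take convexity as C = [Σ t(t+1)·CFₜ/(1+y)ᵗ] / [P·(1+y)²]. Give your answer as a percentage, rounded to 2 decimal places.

+10.36%

With y = 0.0175:
  t   CF        PV=CF/(1+0.0175)^t    t·PV        t(t+1)·PV
  1        82.50        81.0811        81.0811         162.1622
  2        82.50        79.6866       159.3731         478.1194
  3        82.50        78.3160       234.9481         939.7924
  4        82.50        76.9691       307.8763       1,539.3815
  5        82.50        75.6453       378.2264       2,269.3585
  6        82.50        74.3443       446.0656       3,122.4589
  7     1,082.50       958.7094     6,710.9657      53,687.7257
  Σ                  1,424.7517     8,318.5363      62,198.9986
P = 1,424.7517; D_Mac = 5.83859 yrs; D_mod = 5.73817 yrs; C = 42.16726.
Duration effect: -5.73817 × (-0.017) = +0.097549
Convexity effect: 0.5 × 42.16726 × (-0.017)² = +0.0060932
ΔP/P ≈ +0.097549 + 0.0060932 = +0.103642 = +10.3642%.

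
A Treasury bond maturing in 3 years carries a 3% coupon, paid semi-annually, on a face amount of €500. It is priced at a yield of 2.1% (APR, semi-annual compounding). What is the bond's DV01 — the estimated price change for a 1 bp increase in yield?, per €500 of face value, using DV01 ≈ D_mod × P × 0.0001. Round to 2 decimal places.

€0.15

Periodic yield y = 0.0105.
  t   CF        PV=CF/(1+0.0105)^t    t·PV
  1         7.50         7.4221         7.4221
  2         7.50         7.3449        14.6899
  3         7.50         7.2686        21.8059
  4         7.50         7.1931        28.7724
  5         7.50         7.1184        35.5918
  6       507.50       476.6704     2,860.0221
  Σ                    513.0174     2,968.3041
P = 513.0174; D_Mac = 5.78597 half-year periods = 2.89299 yrs; D_mod = 2.86292 yrs.
DV01 ≈ 2.86292 × 513.0174 × 0.0001 = 0.146873.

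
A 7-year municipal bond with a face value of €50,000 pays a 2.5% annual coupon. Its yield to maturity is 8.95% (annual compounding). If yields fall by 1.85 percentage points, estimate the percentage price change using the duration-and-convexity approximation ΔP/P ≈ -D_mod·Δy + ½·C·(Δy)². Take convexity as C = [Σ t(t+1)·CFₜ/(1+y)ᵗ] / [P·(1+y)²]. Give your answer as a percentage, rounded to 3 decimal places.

With y = 0.0895:
  t   CF        PV=CF/(1+0.0895)^t    t·PV        t(t+1)·PV
  1     1,250.00     1,147.3153     1,147.3153       2,294.6306
  2     1,250.00     1,053.0659     2,106.1318       6,318.3953
  3     1,250.00       966.5589     2,899.6766      11,598.7064
  4     1,250.00       887.1582     3,548.6328      17,743.1641
  5     1,250.00       814.2801     4,071.4007      24,428.4041
  6     1,250.00       747.3888     4,484.3330      31,390.3311
  7    51,250.00    28,125.6927   196,879.8490   1,575,038.7922
  Σ                 33,741.4599   215,137.3392   1,668,812.4238
P = 33,741.4599; D_Mac = 6.37605 yrs; D_mod = 5.85227 yrs; C = 41.66671.
Duration effect: -5.85227 × (-0.0185) = +0.108267
Convexity effect: 0.5 × 41.66671 × (-0.0185)² = +0.0071302
ΔP/P ≈ +0.108267 + 0.0071302 = +0.115397 = +11.5397%.

+11.540%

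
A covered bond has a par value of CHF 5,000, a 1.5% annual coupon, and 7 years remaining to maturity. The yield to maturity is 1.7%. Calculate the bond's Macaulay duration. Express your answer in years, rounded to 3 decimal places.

Periodic yield y = 0.017. Discount each cash flow and weight by its year:
  t   CF        PV=CF/(1+0.017)^t    t·PV
  1        75.00        73.7463        73.7463
  2        75.00        72.5136       145.0272
  3        75.00        71.3015       213.9044
  4        75.00        70.1096       280.4384
  5        75.00        68.9377       344.6883
  6        75.00        67.7853       406.7118
  7     5,075.00     4,510.1333    31,570.9330
  Σ                  4,934.5272    33,035.4493
Price P = Σ PV = 4,934.5272.
Macaulay duration = Σ(t·PV) / P = 33,035.4493 / 4,934.5272 = 6.69475 years.

6.695 years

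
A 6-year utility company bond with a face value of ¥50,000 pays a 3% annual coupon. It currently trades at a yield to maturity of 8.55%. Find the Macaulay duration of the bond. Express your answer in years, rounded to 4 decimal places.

Periodic yield y = 0.0855. Discount each cash flow and weight by its year:
  t   CF        PV=CF/(1+0.0855)^t    t·PV
  1     1,500.00     1,381.8517     1,381.8517
  2     1,500.00     1,273.0094     2,546.0188
  3     1,500.00     1,172.7401     3,518.2203
  4     1,500.00     1,080.3686     4,321.4743
  5     1,500.00       995.2728     4,976.3638
  6    51,500.00    31,479.5316   188,877.1899
  Σ                 37,382.7742   205,621.1188
Price P = Σ PV = 37,382.7742.
Macaulay duration = Σ(t·PV) / P = 205,621.1188 / 37,382.7742 = 5.50042 years.

5.5004 years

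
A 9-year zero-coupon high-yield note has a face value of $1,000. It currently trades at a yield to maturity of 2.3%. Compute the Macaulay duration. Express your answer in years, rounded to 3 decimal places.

9.000 years

A zero-coupon bond has a single cash flow at maturity, so its Macaulay duration equals its maturity: 9 years.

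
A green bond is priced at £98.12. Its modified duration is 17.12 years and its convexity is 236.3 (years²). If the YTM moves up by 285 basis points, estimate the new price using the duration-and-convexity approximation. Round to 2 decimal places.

Duration effect: -D_mod·Δy = -17.12 × (+0.0285) = -0.487920
Convexity effect: ½·C·(Δy)² = 0.5 × 236.3 × (0.0285)² = +0.0959673375
ΔP/P ≈ -0.487920 + 0.0959673375 = -0.3919526625
New price ≈ 98.12 × (1 - 0.3919526625) = 59.6616047555.

£59.66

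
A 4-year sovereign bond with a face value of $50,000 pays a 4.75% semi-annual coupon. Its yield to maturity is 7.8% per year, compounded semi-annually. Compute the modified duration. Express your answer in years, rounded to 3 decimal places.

Periodic yield y = 0.039. First find Macaulay duration:
  t   CF        PV=CF/(1+0.039)^t    t·PV
  1     1,187.50     1,142.9259     1,142.9259
  2     1,187.50     1,100.0249     2,200.0498
  3     1,187.50     1,058.7343     3,176.2028
  4     1,187.50     1,018.9935     4,075.9741
  5     1,187.50       980.7445     4,903.7225
  6     1,187.50       943.9312     5,663.5871
  7     1,187.50       908.4997     6,359.4979
  8    51,187.50    37,691.1630   301,529.3043
  Σ                 44,845.0170   329,051.2644
P = 44,845.0170; Macaulay duration = 329,051.2644 / 44,845.0170 = 7.33752 half-year periods = 3.66876 years.
Modified duration = D_Mac / (1 + y) = 3.66876 / 1.039 = 3.53105 years.

3.531 years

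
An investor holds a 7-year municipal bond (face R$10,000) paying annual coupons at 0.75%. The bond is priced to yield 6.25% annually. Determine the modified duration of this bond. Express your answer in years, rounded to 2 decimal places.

6.41 years

Periodic yield y = 0.0625. First find Macaulay duration:
  t   CF        PV=CF/(1+0.0625)^t    t·PV
  1        75.00        70.5882        70.5882
  2        75.00        66.4360       132.8720
  3        75.00        62.5280       187.5840
  4        75.00        58.8499       235.3995
  5        75.00        55.3881       276.9406
  6        75.00        52.1300       312.7799
  7    10,075.00     6,590.8660    46,136.0622
  Σ                  6,956.7862    47,352.2263
P = 6,956.7862; Macaulay duration = 47,352.2263 / 6,956.7862 = 6.80662 years.
Modified duration = D_Mac / (1 + y) = 6.80662 / 1.0625 = 6.40623 years.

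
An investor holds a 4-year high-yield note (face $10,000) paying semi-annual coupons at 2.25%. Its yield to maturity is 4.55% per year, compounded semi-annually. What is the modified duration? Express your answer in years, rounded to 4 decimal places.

3.7539 years

Periodic yield y = 0.02275. First find Macaulay duration:
  t   CF        PV=CF/(1+0.02275)^t    t·PV
  1       112.50       109.9976       109.9976
  2       112.50       107.5508       215.1016
  3       112.50       105.1584       315.4753
  4       112.50       102.8193       411.2771
  5       112.50       100.5322       502.6609
  6       112.50        98.2959       589.7757
  7       112.50        96.1095       672.7662
  8    10,112.50     8,447.0026    67,576.0210
  Σ                  9,167.4662    70,393.0752
P = 9,167.4662; Macaulay duration = 70,393.0752 / 9,167.4662 = 7.67857 half-year periods = 3.83929 years.
Modified duration = D_Mac / (1 + y) = 3.83929 / 1.02275 = 3.75389 years.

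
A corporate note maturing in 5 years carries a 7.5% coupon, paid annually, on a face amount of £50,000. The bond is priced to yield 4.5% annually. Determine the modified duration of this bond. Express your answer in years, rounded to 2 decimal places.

Periodic yield y = 0.045. First find Macaulay duration:
  t   CF        PV=CF/(1+0.045)^t    t·PV
  1     3,750.00     3,588.5167     3,588.5167
  2     3,750.00     3,433.9873     6,867.9746
  3     3,750.00     3,286.1123     9,858.3368
  4     3,750.00     3,144.6050    12,578.4202
  5    53,750.00    43,131.7437   215,658.7187
  Σ                 56,584.9651   248,551.9671
P = 56,584.9651; Macaulay duration = 248,551.9671 / 56,584.9651 = 4.39254 years.
Modified duration = D_Mac / (1 + y) = 4.39254 / 1.045 = 4.20339 years.

4.20 years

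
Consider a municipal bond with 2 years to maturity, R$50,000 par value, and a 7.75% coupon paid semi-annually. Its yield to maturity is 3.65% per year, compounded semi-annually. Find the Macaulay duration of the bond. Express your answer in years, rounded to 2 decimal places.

1.90 years

Periodic yield y = 0.01825. Discount each cash flow and weight by its period:
  t   CF        PV=CF/(1+0.01825)^t    t·PV
  1     1,937.50     1,902.7744     1,902.7744
  2     1,937.50     1,868.6711     3,737.3422
  3     1,937.50     1,835.1791     5,505.5373
  4    51,937.50    48,312.9288   193,251.7153
  Σ                 53,919.5534   204,397.3692
Price P = Σ PV = 53,919.5534.
Macaulay duration = Σ(t·PV) / P = 204,397.3692 / 53,919.5534 = 3.79078 half-year periods.
In years: 3.79078 / 2 = 1.89539 years.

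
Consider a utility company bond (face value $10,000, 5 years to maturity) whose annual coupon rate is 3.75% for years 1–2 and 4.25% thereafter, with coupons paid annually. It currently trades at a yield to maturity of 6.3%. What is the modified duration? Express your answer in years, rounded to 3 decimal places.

Periodic yield y = 0.063. First find Macaulay duration:
  t   CF        PV=CF/(1+0.063)^t    t·PV
  1       375.00       352.7752       352.7752
  2       375.00       331.8675       663.7350
  3       425.00       353.8255     1,061.4765
  4       425.00       332.8556     1,331.4224
  5    10,425.00     7,680.8581    38,404.2904
  Σ                  9,052.1819    41,813.6995
P = 9,052.1819; Macaulay duration = 41,813.6995 / 9,052.1819 = 4.61918 years.
Modified duration = D_Mac / (1 + y) = 4.61918 / 1.063 = 4.34542 years.

4.345 years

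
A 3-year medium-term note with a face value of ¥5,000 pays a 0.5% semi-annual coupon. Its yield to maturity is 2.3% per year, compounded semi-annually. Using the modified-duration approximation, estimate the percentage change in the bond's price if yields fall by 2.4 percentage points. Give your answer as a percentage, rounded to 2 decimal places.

+7.07%

Periodic yield y = 0.0115. Modified duration first:
  t   CF        PV=CF/(1+0.0115)^t    t·PV
  1        12.50        12.3579        12.3579
  2        12.50        12.2174        24.4348
  3        12.50        12.0785        36.2354
  4        12.50        11.9412        47.7646
  5        12.50        11.8054        59.0270
  6     5,012.50     4,680.1424    28,080.8541
  Σ                  4,740.5427    28,260.6738
P = 4,740.5427; D_Mac = 5.96148 half-year periods = 2.98074 yrs; D_mod = 2.98074/(1+0.0115) = 2.94685 yrs.
ΔP/P ≈ -D_mod · Δy = -2.94685 × (-0.024) = +0.070724 = +7.0724%.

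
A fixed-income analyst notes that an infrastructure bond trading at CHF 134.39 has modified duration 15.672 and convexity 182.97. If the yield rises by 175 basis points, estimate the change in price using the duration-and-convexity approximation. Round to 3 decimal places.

Duration effect: -D_mod·Δy = -15.672 × (+0.0175) = -0.274260
Convexity effect: ½·C·(Δy)² = 0.5 × 182.97 × (0.0175)² = +0.02801728125
ΔP/P ≈ -0.274260 + 0.02801728125 = -0.24624271875
ΔP ≈ 134.39 × (-0.24624271875) = -33.0925589728125.

-CHF 33.093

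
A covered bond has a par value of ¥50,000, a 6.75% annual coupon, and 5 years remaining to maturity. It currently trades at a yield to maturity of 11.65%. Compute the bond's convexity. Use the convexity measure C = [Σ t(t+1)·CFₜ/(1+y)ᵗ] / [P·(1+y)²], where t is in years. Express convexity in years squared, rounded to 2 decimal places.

19.87

With y = 0.1165:
  t   CF        PV=CF/(1+0.1165)^t    t·PV        t(t+1)·PV
  1     3,375.00     3,022.8392     3,022.8392       6,045.6785
  2     3,375.00     2,707.4243     5,414.8486      16,244.5458
  3     3,375.00     2,424.9210     7,274.7630      29,099.0520
  4     3,375.00     2,171.8952     8,687.5808      43,437.9042
  5    53,375.00    30,764.1026   153,820.5130     922,923.0778
  Σ                 41,091.1823   178,220.5446   1,017,750.2583
P = 41,091.1823.
Convexity = Σ t(t+1)·PV / [P·(1+y)²] = 1,017,750.2583 / (41,091.1823 × 1.246572) = 19.86896.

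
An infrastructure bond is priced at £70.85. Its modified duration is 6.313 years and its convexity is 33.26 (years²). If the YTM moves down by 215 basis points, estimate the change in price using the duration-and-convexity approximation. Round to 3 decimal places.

+£10.161

Duration effect: -D_mod·Δy = -6.313 × (-0.0215) = +0.1357295
Convexity effect: ½·C·(Δy)² = 0.5 × 33.26 × (-0.0215)² = +0.0076872175
ΔP/P ≈ +0.1357295 + 0.0076872175 = +0.1434167175
ΔP ≈ 70.85 × (+0.1434167175) = +10.161074434875.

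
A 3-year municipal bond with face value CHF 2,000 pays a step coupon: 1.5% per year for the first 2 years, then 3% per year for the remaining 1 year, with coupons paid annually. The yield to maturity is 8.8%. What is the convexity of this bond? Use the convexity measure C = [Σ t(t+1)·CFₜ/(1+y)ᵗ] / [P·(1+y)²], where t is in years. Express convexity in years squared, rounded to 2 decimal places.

9.92

With y = 0.088:
  t   CF        PV=CF/(1+0.088)^t    t·PV        t(t+1)·PV
  1        30.00        27.5735        27.5735          55.1471
  2        30.00        25.3433        50.6866         152.0599
  3     2,060.00     1,599.4863     4,798.4590      19,193.8360
  Σ                  1,652.4032     4,876.7192      19,401.0430
P = 1,652.4032.
Convexity = Σ t(t+1)·PV / [P·(1+y)²] = 19,401.0430 / (1,652.4032 × 1.183744) = 9.91862.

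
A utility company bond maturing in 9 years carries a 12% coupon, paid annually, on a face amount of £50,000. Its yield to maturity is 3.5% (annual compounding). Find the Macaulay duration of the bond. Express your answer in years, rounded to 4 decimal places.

Periodic yield y = 0.035. Discount each cash flow and weight by its year:
  t   CF        PV=CF/(1+0.035)^t    t·PV
  1     6,000.00     5,797.1014     5,797.1014
  2     6,000.00     5,601.0642    11,202.1284
  3     6,000.00     5,411.6562    16,234.9687
  4     6,000.00     5,228.6534    20,914.6135
  5     6,000.00     5,051.8390    25,259.1950
  6     6,000.00     4,881.0039    29,286.0232
  7     6,000.00     4,715.9458    33,011.6203
  8     6,000.00     4,556.4693    36,451.7547
  9    56,000.00    41,088.9344   369,800.4100
  Σ                 82,332.6677   547,957.8153
Price P = Σ PV = 82,332.6677.
Macaulay duration = Σ(t·PV) / P = 547,957.8153 / 82,332.6677 = 6.65541 years.

6.6554 years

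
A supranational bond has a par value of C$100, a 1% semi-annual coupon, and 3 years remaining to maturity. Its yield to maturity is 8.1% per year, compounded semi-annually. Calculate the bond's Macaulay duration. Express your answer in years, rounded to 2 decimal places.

Periodic yield y = 0.0405. Discount each cash flow and weight by its period:
  t   CF        PV=CF/(1+0.0405)^t    t·PV
  1         0.50         0.4805         0.4805
  2         0.50         0.4618         0.9237
  3         0.50         0.4439         1.3316
  4         0.50         0.4266         1.7063
  5         0.50         0.4100         2.0499
  6       100.50        79.1979       475.1873
  Σ                     81.4207       481.6793
Price P = Σ PV = 81.4207.
Macaulay duration = Σ(t·PV) / P = 481.6793 / 81.4207 = 5.91593 half-year periods.
In years: 5.91593 / 2 = 2.95797 years.

2.96 years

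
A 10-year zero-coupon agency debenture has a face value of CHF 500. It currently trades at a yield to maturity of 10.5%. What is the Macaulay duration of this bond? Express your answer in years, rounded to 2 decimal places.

10.00 years

A zero-coupon bond has a single cash flow at maturity, so its Macaulay duration equals its maturity: 10 years.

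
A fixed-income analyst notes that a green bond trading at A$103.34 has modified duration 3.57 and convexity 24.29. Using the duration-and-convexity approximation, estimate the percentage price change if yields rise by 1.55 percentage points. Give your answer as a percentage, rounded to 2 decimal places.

-5.24%

Duration effect: -D_mod·Δy = -3.57 × (+0.0155) = -0.055335
Convexity effect: ½·C·(Δy)² = 0.5 × 24.29 × (0.0155)² = +0.00291783625
ΔP/P ≈ -0.055335 + 0.00291783625 = -0.05241716375
= -5.241716375%.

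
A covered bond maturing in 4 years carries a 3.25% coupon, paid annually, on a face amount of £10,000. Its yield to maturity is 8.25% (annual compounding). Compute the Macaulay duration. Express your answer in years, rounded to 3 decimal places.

Periodic yield y = 0.0825. Discount each cash flow and weight by its year:
  t   CF        PV=CF/(1+0.0825)^t    t·PV
  1       325.00       300.2309       300.2309
  2       325.00       277.3496       554.6992
  3       325.00       256.2121       768.6363
  4    10,325.00     7,519.3178    30,077.2712
  Σ                  8,353.1105    31,700.8377
Price P = Σ PV = 8,353.1105.
Macaulay duration = Σ(t·PV) / P = 31,700.8377 / 8,353.1105 = 3.79509 years.

3.795 years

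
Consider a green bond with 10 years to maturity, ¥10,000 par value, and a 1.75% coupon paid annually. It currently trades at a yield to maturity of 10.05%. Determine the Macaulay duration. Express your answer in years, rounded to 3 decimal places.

Periodic yield y = 0.1005. Discount each cash flow and weight by its year:
  t   CF        PV=CF/(1+0.1005)^t    t·PV
  1       175.00       159.0186       159.0186
  2       175.00       144.4967       288.9934
  3       175.00       131.3010       393.9029
  4       175.00       119.3103       477.2411
  5       175.00       108.4146       542.0731
  6       175.00        98.5140       591.0837
  7       175.00        89.5175       626.6222
  8       175.00        81.3425       650.7402
  9       175.00        73.9142       665.2274
  10   10,175.00     3,905.1161    39,051.1609
  Σ                  4,910.9454    43,446.0636
Price P = Σ PV = 4,910.9454.
Macaulay duration = Σ(t·PV) / P = 43,446.0636 / 4,910.9454 = 8.84678 years.

8.847 years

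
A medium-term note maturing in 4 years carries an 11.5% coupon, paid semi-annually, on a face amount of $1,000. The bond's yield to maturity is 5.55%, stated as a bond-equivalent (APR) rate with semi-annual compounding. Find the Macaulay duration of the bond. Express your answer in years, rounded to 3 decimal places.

3.387 years

Periodic yield y = 0.02775. Discount each cash flow and weight by its period:
  t   CF        PV=CF/(1+0.02775)^t    t·PV
  1        57.50        55.9475        55.9475
  2        57.50        54.4368       108.8737
  3        57.50        52.9670       158.9010
  4        57.50        51.5369       206.1474
  5        57.50        50.1453       250.7266
  6        57.50        48.7914       292.7482
  7        57.50        47.4740       332.3177
  8     1,057.50       849.5335     6,796.2677
  Σ                  1,210.8323     8,201.9298
Price P = Σ PV = 1,210.8323.
Macaulay duration = Σ(t·PV) / P = 8,201.9298 / 1,210.8323 = 6.77380 half-year periods.
In years: 6.77380 / 2 = 3.38690 years.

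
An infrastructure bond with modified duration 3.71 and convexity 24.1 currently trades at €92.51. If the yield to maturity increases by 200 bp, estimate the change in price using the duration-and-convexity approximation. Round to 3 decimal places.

Duration effect: -D_mod·Δy = -3.71 × (+0.02) = -0.074200
Convexity effect: ½·C·(Δy)² = 0.5 × 24.1 × (0.02)² = +0.0048200
ΔP/P ≈ -0.074200 + 0.0048200 = -0.069380
ΔP ≈ 92.51 × (-0.069380) = -6.4183438.

-€6.418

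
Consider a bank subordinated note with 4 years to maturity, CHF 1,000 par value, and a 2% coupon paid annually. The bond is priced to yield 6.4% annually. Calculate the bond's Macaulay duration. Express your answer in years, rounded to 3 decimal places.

Periodic yield y = 0.064. Discount each cash flow and weight by its year:
  t   CF        PV=CF/(1+0.064)^t    t·PV
  1        20.00        18.7970        18.7970
  2        20.00        17.6663        35.3327
  3        20.00        16.6037        49.8111
  4     1,020.00       795.8545     3,183.4179
  Σ                    848.9215     3,287.3587
Price P = Σ PV = 848.9215.
Macaulay duration = Σ(t·PV) / P = 3,287.3587 / 848.9215 = 3.87239 years.

3.872 years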